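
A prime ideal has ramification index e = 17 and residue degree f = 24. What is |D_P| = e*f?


|D_P| = e * f
= 17 * 24
= 408

408


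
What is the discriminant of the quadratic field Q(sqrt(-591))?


For K = Q(sqrt(d)) with d squarefree: disc(K) = d if d = 1 mod 4, and disc(K) = 4d if d = 2 or 3 mod 4.
Here d = -591, and d mod 4 = 1.
d = 1 mod 4 (O_K = Z[(1+sqrt(d))/2]), so disc(K) = d = -591

-591


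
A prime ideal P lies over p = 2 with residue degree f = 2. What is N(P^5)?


N(P^a) = p^(a*f)
= 2^(5*2)
= 2^10
= 1024

1024


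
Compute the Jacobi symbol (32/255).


Compute (32/255) via quadratic reciprocity:
  pull out 2: (2/255) = +1  (since 255 mod 8 = 7)
  pull out 2: (2/255) = +1  (since 255 mod 8 = 7)
  pull out 2: (2/255) = +1  (since 255 mod 8 = 7)
  pull out 2: (2/255) = +1  (since 255 mod 8 = 7)
  pull out 2: (2/255) = +1  (since 255 mod 8 = 7)
  (1/255) = 1
Product of signs = 1

1


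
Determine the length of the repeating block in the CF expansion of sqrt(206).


Run the CF algorithm for sqrt(206).
a_0 = floor(sqrt(206)) = 14; set m_0=0, q_0=1.
Recurrence: m' = q*a - m,  q' = (d - m'^2)/q,  a' = floor((a_0 + m')/q').
  step 1: m=14, q=10, a=2
  step 2: m=6, q=17, a=1
  step 3: m=11, q=5, a=5
  step 4: m=14, q=2, a=14
  step 5: m=14, q=5, a=5
  step 6: m=11, q=17, a=1
  step 7: m=6, q=10, a=2
  step 8: m=14, q=1, a=28
a_8 = 2*a_0 = 28, so the period closes here.
sqrt(206) = [14; 2, 1, 5, 14, 5, 1, 2, 28]
Period length = 8

8


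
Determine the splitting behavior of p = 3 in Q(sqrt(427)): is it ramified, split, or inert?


K = Q(sqrt(427)). Since d mod 4 = 3, disc(K) = 1708.
Check p | disc: 1708 mod 3 = 1.
p does not divide disc. Compute Legendre symbol (d/p):
1^((3-1)/2) mod 3 = 1
(d/p) = 1, so p splits: (p) = P*P' with e=1, f=1, g=2.
Therefore p is split.

split


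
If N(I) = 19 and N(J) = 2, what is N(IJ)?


N(IJ) = N(I) * N(J)
= 19 * 2
= 38

38


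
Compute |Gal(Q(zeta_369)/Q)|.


|Gal(Q(zeta_369)/Q)| = phi(369)
= 240

240


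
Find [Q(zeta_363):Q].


The degree equals Euler's totient phi(363).
363 = 3 * 11^2
phi(363) = 220

220


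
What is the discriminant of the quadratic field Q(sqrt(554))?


For K = Q(sqrt(d)) with d squarefree: disc(K) = d if d = 1 mod 4, and disc(K) = 4d if d = 2 or 3 mod 4.
Here d = 554, and d mod 4 = 2.
d = 2 mod 4, not 1 (O_K = Z[sqrt(d)]), so disc(K) = 4d = 4 * (554) = 2216

2216


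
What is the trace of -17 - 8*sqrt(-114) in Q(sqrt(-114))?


Tr(a + b*sqrt(d)) = (a + b*sqrt(d)) + (a - b*sqrt(d)) = 2a
= 2 * (-17)
= -34

-34


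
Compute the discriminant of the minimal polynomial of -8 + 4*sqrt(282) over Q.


The element -8 + 4*sqrt(282) has minimal polynomial:
x^2 + 16*x - 4448
Discriminant = (16)^2 - 4*(-4448)
= 256 + 17792
= 18048

18048


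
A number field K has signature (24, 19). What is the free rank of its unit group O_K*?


By Dirichlet's unit theorem:
rank = r1 + r2 - 1
= 24 + 19 - 1
= 42

42


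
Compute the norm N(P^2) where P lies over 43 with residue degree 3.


N(P^a) = p^(a*f)
= 43^(2*3)
= 43^6
= 6321363049

6321363049


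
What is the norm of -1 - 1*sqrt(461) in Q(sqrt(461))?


N(a + b*sqrt(d)) = a^2 - d*b^2
= (-1)^2 - (461)*(-1)^2
= 1 - 461
= -460

-460


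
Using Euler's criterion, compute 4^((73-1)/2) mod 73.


p = 73 is prime and the exponent is (p-1)/2 = 36, so by Euler's criterion 4^36 = (4/73) = +1 or -1 mod 73.
Compute by square-and-multiply:
  36 = 32 + 4 (binary 100100)
  Repeated squaring mod 73: 4^1 = 4, 4^2 = 16, 4^4 = 37, 4^8 = 55, 4^16 = 32, 4^32 = 2
  4^36 = 4^32 * 4^4 = 2 * 37 mod 73
    2 * 37 = 74 = 1 mod 73
  4^36 = 1 mod 73
Result 1: 4 is a quadratic residue mod 73.
4^36 mod 73 = 1

1


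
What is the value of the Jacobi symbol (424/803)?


Compute (424/803) via quadratic reciprocity:
  pull out 2: (2/803) = -1  (since 803 mod 8 = 3)
  pull out 2: (2/803) = -1  (since 803 mod 8 = 3)
  pull out 2: (2/803) = -1  (since 803 mod 8 = 3)
  reciprocity: (53/803) -> +(803/53)
  reduce: (8/53)
  pull out 2: (2/53) = -1  (since 53 mod 8 = 5)
  pull out 2: (2/53) = -1  (since 53 mod 8 = 5)
  pull out 2: (2/53) = -1  (since 53 mod 8 = 5)
  (1/53) = 1
Product of signs = 1

1


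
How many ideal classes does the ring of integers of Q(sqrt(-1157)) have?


K = Q(sqrt(-1157)). d mod 4 = 3, so D = disc(K) = 4d = -4628
h(K) equals the number of primitive reduced positive-definite forms (a, b, c) = a*x^2 + b*x*y + c*y^2 with b^2 - 4ac = D,
where reduced means |b| <= a <= c, with b >= 0 whenever |b| = a or a = c, and primitive means gcd(a, b, c) = 1.
Reduced forces 3a^2 <= |D| = 4628, so 1 <= a <= 39; b must have the parity of D, and c = (b^2 - D)/(4a) must be an integer >= a.
Enumerate a = 1..39, b in [-a, a]:
  a=1: (1, 0, 1157)  [1]
  a=2: (2, 2, 579)  [1]
  a=3: (3, -2, 386), (3, 2, 386)  [2]
  a=4..5: none
  a=6: (6, -2, 193), (6, 2, 193)  [2]
  a=7..8: none
  a=9: (9, -4, 129), (9, 4, 129)  [2]
  a=10: none
  a=11: (11, -6, 106), (11, 6, 106)  [2]
  a=12: none
  a=13: (13, 0, 89)  [1]
  a=14..16: none
  a=17: (17, -8, 69), (17, 8, 69)  [2]
  a=18: (18, -14, 67), (18, 14, 67)  [2]
  a=19..21: none
  a=22: (22, -6, 53), (22, 6, 53)  [2]
  a=23: (23, -8, 51), (23, 8, 51)  [2]
  a=24..25: none
  a=26: (26, 26, 51)  [1]
  a=27: (27, -4, 43), (27, 4, 43)  [2]
  a=28..32: none
  a=33: (33, -28, 41), (33, -16, 37), (33, 16, 37), (33, 28, 41)  [4]
  a=34: (34, -26, 39), (34, 26, 39)  [2]
  a=35..39: none
Total reduced forms: 1 + 1 + 2 + 2 + 2 + 2 + 1 + 2 + 2 + 2 + 2 + 1 + 2 + 4 + 2 = 28
h = 28

28


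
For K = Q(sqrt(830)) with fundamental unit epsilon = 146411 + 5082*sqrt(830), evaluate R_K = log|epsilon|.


epsilon = 146411 + 5082*sqrt(830)
= 292822.0000
R = ln(292822.0000)
= 12.5873

12.5873


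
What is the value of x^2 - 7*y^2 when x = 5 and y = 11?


x^2 - d*y^2
= 5^2 - 7*11^2
= 25 - 847
= -822

-822


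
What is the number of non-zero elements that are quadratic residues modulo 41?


For prime p, the number of non-zero quadratic residues is (p-1)/2.
= (41-1)/2
= 20

20


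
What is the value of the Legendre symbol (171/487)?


p = 487 is prime, so compute (171/487) with the reciprocity algorithm (Jacobi-symbol steps: pull out 2s via (2/n), flip via reciprocity, reduce):
  reciprocity: (171/487) -> -(487/171)
  reduce: (145/171)
  reciprocity: (145/171) -> +(171/145)
  reduce: (26/145)
  pull out 2: (2/145) = +1  (since 145 mod 8 = 1)
  reciprocity: (13/145) -> +(145/13)
  reduce: (2/13)
  pull out 2: (2/13) = -1  (since 13 mod 8 = 5)
  (1/13) = 1
Product of signs = 1
(171/487) = 1

1


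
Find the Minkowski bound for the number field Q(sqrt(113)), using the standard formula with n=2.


d = 113, d mod 4 = 1, so disc(K) = d = 113; |disc(K)| = 113
Real quadratic field, so n = 2, s = r2 = 0, r1 = 2
M = (n!/n^n) * (4/pi)^s * sqrt(|disc(K)|) = (2!/2^2) * (4/pi)^0 * sqrt(113)
= 0.5 * 1.000000 * 10.630146
= 5.3151

5.3151


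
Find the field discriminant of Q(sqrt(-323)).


For K = Q(sqrt(d)) with d squarefree: disc(K) = d if d = 1 mod 4, and disc(K) = 4d if d = 2 or 3 mod 4.
Here d = -323, and d mod 4 = 1.
d = 1 mod 4 (O_K = Z[(1+sqrt(d))/2]), so disc(K) = d = -323

-323


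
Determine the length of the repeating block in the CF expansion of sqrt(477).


Run the CF algorithm for sqrt(477).
a_0 = floor(sqrt(477)) = 21; set m_0=0, q_0=1.
Recurrence: m' = q*a - m,  q' = (d - m'^2)/q,  a' = floor((a_0 + m')/q').
  step 1: m=21, q=36, a=1
  step 2: m=15, q=7, a=5
  step 3: m=20, q=11, a=3
  step 4: m=13, q=28, a=1
  step 5: m=15, q=9, a=4
  step 6: m=21, q=4, a=10
  step 7: m=19, q=29, a=1
  step 8: m=10, q=13, a=2
  step 9: m=16, q=17, a=2
  step 10: m=18, q=9, a=4
  step 11: m=18, q=17, a=2
  step 12: m=16, q=13, a=2
  step 13: m=10, q=29, a=1
  step 14: m=19, q=4, a=10
  step 15: m=21, q=9, a=4
  step 16: m=15, q=28, a=1
  step 17: m=13, q=11, a=3
  step 18: m=20, q=7, a=5
  step 19: m=15, q=36, a=1
  step 20: m=21, q=1, a=42
a_20 = 2*a_0 = 42, so the period closes here.
sqrt(477) = [21; 1, 5, 3, 1, 4, 10, 1, 2, 2, 4, 2, 2, 1, 10, 4, 1, 3, 5, 1, 42]
Period length = 20

20


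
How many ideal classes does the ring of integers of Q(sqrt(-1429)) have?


K = Q(sqrt(-1429)). d mod 4 = 3, so D = disc(K) = 4d = -5716
h(K) equals the number of primitive reduced positive-definite forms (a, b, c) = a*x^2 + b*x*y + c*y^2 with b^2 - 4ac = D,
where reduced means |b| <= a <= c, with b >= 0 whenever |b| = a or a = c, and primitive means gcd(a, b, c) = 1.
Reduced forces 3a^2 <= |D| = 5716, so 1 <= a <= 43; b must have the parity of D, and c = (b^2 - D)/(4a) must be an integer >= a.
Enumerate a = 1..43, b in [-a, a]:
  a=1: (1, 0, 1429)  [1]
  a=2: (2, 2, 715)  [1]
  a=3..4: none
  a=5: (5, -2, 286), (5, 2, 286)  [2]
  a=6..9: none
  a=10: (10, -2, 143), (10, 2, 143)  [2]
  a=11: (11, -2, 130), (11, 2, 130)  [2]
  a=12: none
  a=13: (13, -2, 110), (13, 2, 110)  [2]
  a=14..16: none
  a=17: (17, -8, 85), (17, 8, 85)  [2]
  a=18..21: none
  a=22: (22, -2, 65), (22, 2, 65)  [2]
  a=23..24: none
  a=25: (25, -22, 62), (25, 22, 62)  [2]
  a=26: (26, -2, 55), (26, 2, 55)  [2]
  a=27..30: none
  a=31: (31, -22, 50), (31, 22, 50)  [2]
  a=32..33: none
  a=34: (34, -26, 47), (34, 26, 47)  [2]
  a=35..43: none
Total reduced forms: 1 + 1 + 2 + 2 + 2 + 2 + 2 + 2 + 2 + 2 + 2 + 2 = 22
h = 22

22


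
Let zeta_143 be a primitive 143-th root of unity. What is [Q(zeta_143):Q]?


The degree equals Euler's totient phi(143).
143 = 11 * 13
phi(143) = 120

120


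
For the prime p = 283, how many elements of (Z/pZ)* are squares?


For prime p, the number of non-zero quadratic residues is (p-1)/2.
= (283-1)/2
= 141

141


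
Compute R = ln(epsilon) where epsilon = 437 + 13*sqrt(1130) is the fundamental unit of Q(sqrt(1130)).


epsilon = 437 + 13*sqrt(1130)
= 874.0011
R = ln(874.0011)
= 6.7731

6.7731


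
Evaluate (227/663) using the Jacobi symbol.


Compute (227/663) via quadratic reciprocity:
  reciprocity: (227/663) -> -(663/227)
  reduce: (209/227)
  reciprocity: (209/227) -> +(227/209)
  reduce: (18/209)
  pull out 2: (2/209) = +1  (since 209 mod 8 = 1)
  reciprocity: (9/209) -> +(209/9)
  reduce: (2/9)
  pull out 2: (2/9) = +1  (since 9 mod 8 = 1)
  (1/9) = 1
Product of signs = -1

-1


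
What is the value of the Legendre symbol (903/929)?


p = 929 is prime, so compute (903/929) with the reciprocity algorithm (Jacobi-symbol steps: pull out 2s via (2/n), flip via reciprocity, reduce):
  reciprocity: (903/929) -> +(929/903)
  reduce: (26/903)
  pull out 2: (2/903) = +1  (since 903 mod 8 = 7)
  reciprocity: (13/903) -> +(903/13)
  reduce: (6/13)
  pull out 2: (2/13) = -1  (since 13 mod 8 = 5)
  reciprocity: (3/13) -> +(13/3)
  reduce: (1/3)
  (1/3) = 1
Product of signs = -1
(903/929) = -1

-1


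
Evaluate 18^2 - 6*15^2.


x^2 - d*y^2
= 18^2 - 6*15^2
= 324 - 1350
= -1026

-1026


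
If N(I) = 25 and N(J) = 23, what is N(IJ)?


N(IJ) = N(I) * N(J)
= 25 * 23
= 575

575


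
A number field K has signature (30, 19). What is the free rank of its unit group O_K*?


By Dirichlet's unit theorem:
rank = r1 + r2 - 1
= 30 + 19 - 1
= 48

48


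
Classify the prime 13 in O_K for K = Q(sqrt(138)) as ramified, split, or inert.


K = Q(sqrt(138)). Since d mod 4 = 2, disc(K) = 552.
Check p | disc: 552 mod 13 = 6.
p does not divide disc. Compute Legendre symbol (d/p):
8^((13-1)/2) mod 13 = -1
(d/p) = -1, so p is inert: (p) stays prime with e=1, f=2, g=1.
Therefore p is inert.

inert


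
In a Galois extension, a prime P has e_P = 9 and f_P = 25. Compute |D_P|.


|D_P| = e * f
= 9 * 25
= 225

225


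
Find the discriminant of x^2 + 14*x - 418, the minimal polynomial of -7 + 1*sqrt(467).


The element -7 + 1*sqrt(467) has minimal polynomial:
x^2 + 14*x - 418
Discriminant = (14)^2 - 4*(-418)
= 196 + 1672
= 1868

1868


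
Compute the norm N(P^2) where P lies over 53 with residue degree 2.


N(P^a) = p^(a*f)
= 53^(2*2)
= 53^4
= 7890481

7890481


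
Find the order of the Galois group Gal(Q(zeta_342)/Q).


|Gal(Q(zeta_342)/Q)| = phi(342)
= 108

108


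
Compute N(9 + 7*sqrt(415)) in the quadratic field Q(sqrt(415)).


N(a + b*sqrt(d)) = a^2 - d*b^2
= (9)^2 - (415)*(7)^2
= 81 - 20335
= -20254

-20254


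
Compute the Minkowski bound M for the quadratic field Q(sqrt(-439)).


d = -439, d mod 4 = 1, so disc(K) = d = -439; |disc(K)| = 439
Imaginary quadratic field, so n = 2, s = r2 = 1, r1 = 0
M = (n!/n^n) * (4/pi)^s * sqrt(|disc(K)|) = (2!/2^2) * (4/pi)^1 * sqrt(439)
= 0.5 * 1.273240 * 20.952327
= 13.3387

13.3387


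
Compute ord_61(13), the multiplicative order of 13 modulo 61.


We want ord_61(13), the smallest k >= 1 with 13^k = 1 mod 61.
n = 61 = 61, phi(61) = 60; the order divides phi(n).
Divisors of 60: 1, 2, 3, 4, 5, 6, 10, 12, 15, 20, 30, 60
Repeated squaring mod 61: 13^1 = 13, 13^2 = 47, 13^4 = 13, 13^8 = 47, 13^16 = 13, 13^32 = 47
Test divisors in increasing order:
  k=1: 13^1 = 13 mod 61
  k=2: 13^2 = 47 mod 61
  k=3: 13^3 = 47 * 13 = 1 mod 61  <- first divisor giving 1
Order = 3

3


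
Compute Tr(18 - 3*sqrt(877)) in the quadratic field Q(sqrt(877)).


Tr(a + b*sqrt(d)) = (a + b*sqrt(d)) + (a - b*sqrt(d)) = 2a
= 2 * (18)
= 36

36


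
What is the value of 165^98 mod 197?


p = 197 is prime and the exponent is (p-1)/2 = 98, so by Euler's criterion 165^98 = (165/197) = +1 or -1 mod 197.
Compute by square-and-multiply:
  98 = 64 + 32 + 2 (binary 1100010)
  Repeated squaring mod 197: 165^1 = 165, 165^2 = 39, 165^4 = 142, 165^8 = 70, 165^16 = 172, 165^32 = 34, 165^64 = 171
  165^98 = 165^64 * 165^32 * 165^2 = 171 * 34 * 39 mod 197
    171 * 34 = 5814 = 101 mod 197
    101 * 39 = 3939 = 196 mod 197
  165^98 = 196 mod 197
Result 196 = p - 1 = -1 mod 197: 165 is a quadratic non-residue mod 197. As a residue in [0, p-1] the value is 196.
165^98 mod 197 = 196

196


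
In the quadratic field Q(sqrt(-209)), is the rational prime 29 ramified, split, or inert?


K = Q(sqrt(-209)). Since d mod 4 = 3, disc(K) = -836.
Check p | disc: -836 mod 29 = 5.
p does not divide disc. Compute Legendre symbol (d/p):
23^((29-1)/2) mod 29 = 1
(d/p) = 1, so p splits: (p) = P*P' with e=1, f=1, g=2.
Therefore p is split.

split


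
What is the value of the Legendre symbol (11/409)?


p = 409 is prime, so compute (11/409) with the reciprocity algorithm (Jacobi-symbol steps: pull out 2s via (2/n), flip via reciprocity, reduce):
  reciprocity: (11/409) -> +(409/11)
  reduce: (2/11)
  pull out 2: (2/11) = -1  (since 11 mod 8 = 3)
  (1/11) = 1
Product of signs = -1
(11/409) = -1

-1


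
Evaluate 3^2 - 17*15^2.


x^2 - d*y^2
= 3^2 - 17*15^2
= 9 - 3825
= -3816

-3816


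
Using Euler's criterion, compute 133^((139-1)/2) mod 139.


p = 139 is prime and the exponent is (p-1)/2 = 69, so by Euler's criterion 133^69 = (133/139) = +1 or -1 mod 139.
Compute by square-and-multiply:
  69 = 64 + 4 + 1 (binary 1000101)
  Repeated squaring mod 139: 133^1 = 133, 133^2 = 36, 133^4 = 45, 133^8 = 79, 133^16 = 125, 133^32 = 57, 133^64 = 52
  133^69 = 133^64 * 133^4 * 133^1 = 52 * 45 * 133 mod 139
    52 * 45 = 2340 = 116 mod 139
    116 * 133 = 15428 = 138 mod 139
  133^69 = 138 mod 139
Result 138 = p - 1 = -1 mod 139: 133 is a quadratic non-residue mod 139. As a residue in [0, p-1] the value is 138.
133^69 mod 139 = 138

138


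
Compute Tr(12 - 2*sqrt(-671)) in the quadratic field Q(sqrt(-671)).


Tr(a + b*sqrt(d)) = (a + b*sqrt(d)) + (a - b*sqrt(d)) = 2a
= 2 * (12)
= 24

24


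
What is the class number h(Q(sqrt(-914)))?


K = Q(sqrt(-914)). d mod 4 = 2, so D = disc(K) = 4d = -3656
h(K) equals the number of primitive reduced positive-definite forms (a, b, c) = a*x^2 + b*x*y + c*y^2 with b^2 - 4ac = D,
where reduced means |b| <= a <= c, with b >= 0 whenever |b| = a or a = c, and primitive means gcd(a, b, c) = 1.
Reduced forces 3a^2 <= |D| = 3656, so 1 <= a <= 34; b must have the parity of D, and c = (b^2 - D)/(4a) must be an integer >= a.
Enumerate a = 1..34, b in [-a, a]:
  a=1: (1, 0, 914)  [1]
  a=2: (2, 0, 457)  [1]
  a=3: (3, -2, 305), (3, 2, 305)  [2]
  a=4: none
  a=5: (5, -2, 183), (5, 2, 183)  [2]
  a=6: (6, -4, 153), (6, 4, 153)  [2]
  a=7..8: none
  a=9: (9, -4, 102), (9, 4, 102)  [2]
  a=10: (10, -8, 93), (10, 8, 93)  [2]
  a=11..12: none
  a=13: (13, -6, 71), (13, 6, 71)  [2]
  a=14: none
  a=15: (15, -8, 62), (15, -2, 61), (15, 2, 61), (15, 8, 62)  [4]
  a=16: none
  a=17: (17, -4, 54), (17, 4, 54)  [2]
  a=18: (18, -4, 51), (18, 4, 51)  [2]
  a=19: (19, -12, 50), (19, 12, 50)  [2]
  a=20..22: none
  a=23: (23, -22, 45), (23, 22, 45)  [2]
  a=24: none
  a=25: (25, -12, 38), (25, 12, 38)  [2]
  a=26: (26, -20, 39), (26, 20, 39)  [2]
  a=27: (27, -4, 34), (27, 4, 34)  [2]
  a=28..29: none
  a=30: (30, -28, 37), (30, -8, 31), (30, 8, 31), (30, 28, 37)  [4]
  a=31..34: none
Total reduced forms: 1 + 1 + 2 + 2 + 2 + 2 + 2 + 2 + 4 + 2 + 2 + 2 + 2 + 2 + 2 + 2 + 4 = 36
h = 36

36


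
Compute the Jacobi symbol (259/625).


Compute (259/625) via quadratic reciprocity:
  reciprocity: (259/625) -> +(625/259)
  reduce: (107/259)
  reciprocity: (107/259) -> -(259/107)
  reduce: (45/107)
  reciprocity: (45/107) -> +(107/45)
  reduce: (17/45)
  reciprocity: (17/45) -> +(45/17)
  reduce: (11/17)
  reciprocity: (11/17) -> +(17/11)
  reduce: (6/11)
  pull out 2: (2/11) = -1  (since 11 mod 8 = 3)
  reciprocity: (3/11) -> -(11/3)
  reduce: (2/3)
  pull out 2: (2/3) = -1  (since 3 mod 8 = 3)
  (1/3) = 1
Product of signs = 1

1


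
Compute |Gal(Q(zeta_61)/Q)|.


|Gal(Q(zeta_61)/Q)| = phi(61)
= 60

60


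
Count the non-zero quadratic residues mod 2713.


For prime p, the number of non-zero quadratic residues is (p-1)/2.
= (2713-1)/2
= 1356

1356


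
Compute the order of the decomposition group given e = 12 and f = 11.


|D_P| = e * f
= 12 * 11
= 132

132


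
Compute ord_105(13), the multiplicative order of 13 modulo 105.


We want ord_105(13), the smallest k >= 1 with 13^k = 1 mod 105.
n = 105 = 3 * 5 * 7, phi(105) = 48; the order divides phi(n).
Divisors of 48: 1, 2, 3, 4, 6, 8, 12, 16, 24, 48
Repeated squaring mod 105: 13^1 = 13, 13^2 = 64, 13^4 = 1, 13^8 = 1, 13^16 = 1, 13^32 = 1
Test divisors in increasing order:
  k=1: 13^1 = 13 mod 105
  k=2: 13^2 = 64 mod 105
  k=3: 13^3 = 64 * 13 = 97 mod 105
  k=4: 13^4 = 1 mod 105  <- first divisor giving 1
Order = 4

4


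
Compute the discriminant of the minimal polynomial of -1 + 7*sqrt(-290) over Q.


The element -1 + 7*sqrt(-290) has minimal polynomial:
x^2 + 2*x + 14211
Discriminant = (2)^2 - 4*(14211)
= 4 - 56844
= -56840

-56840


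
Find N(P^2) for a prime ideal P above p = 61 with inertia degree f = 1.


N(P^a) = p^(a*f)
= 61^(2*1)
= 61^2
= 3721

3721


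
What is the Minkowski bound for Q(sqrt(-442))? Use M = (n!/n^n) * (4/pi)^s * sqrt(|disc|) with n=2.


d = -442, d mod 4 = 2, so disc(K) = 4d = -1768; |disc(K)| = 1768
Imaginary quadratic field, so n = 2, s = r2 = 1, r1 = 0
M = (n!/n^n) * (4/pi)^s * sqrt(|disc(K)|) = (2!/2^2) * (4/pi)^1 * sqrt(1768)
= 0.5 * 1.273240 * 42.047592
= 26.7683

26.7683


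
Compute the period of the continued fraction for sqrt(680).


Run the CF algorithm for sqrt(680).
a_0 = floor(sqrt(680)) = 26; set m_0=0, q_0=1.
Recurrence: m' = q*a - m,  q' = (d - m'^2)/q,  a' = floor((a_0 + m')/q').
  step 1: m=26, q=4, a=13
  step 2: m=26, q=1, a=52
a_2 = 2*a_0 = 52, so the period closes here.
sqrt(680) = [26; 13, 52]
Period length = 2

2


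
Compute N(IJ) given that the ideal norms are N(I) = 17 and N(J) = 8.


N(IJ) = N(I) * N(J)
= 17 * 8
= 136

136


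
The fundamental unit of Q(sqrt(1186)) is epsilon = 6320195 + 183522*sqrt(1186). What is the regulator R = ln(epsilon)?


epsilon = 6320195 + 183522*sqrt(1186)
= 1.2640e+07
R = ln(1.2640e+07)
= 16.3524

16.3524


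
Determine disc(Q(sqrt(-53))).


For K = Q(sqrt(d)) with d squarefree: disc(K) = d if d = 1 mod 4, and disc(K) = 4d if d = 2 or 3 mod 4.
Here d = -53, and d mod 4 = 3.
d = 3 mod 4, not 1 (O_K = Z[sqrt(d)]), so disc(K) = 4d = 4 * (-53) = -212

-212


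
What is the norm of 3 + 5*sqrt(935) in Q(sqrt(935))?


N(a + b*sqrt(d)) = a^2 - d*b^2
= (3)^2 - (935)*(5)^2
= 9 - 23375
= -23366

-23366


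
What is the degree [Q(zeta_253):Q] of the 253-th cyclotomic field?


The degree equals Euler's totient phi(253).
253 = 11 * 23
phi(253) = 220

220


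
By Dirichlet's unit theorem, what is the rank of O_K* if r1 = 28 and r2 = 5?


By Dirichlet's unit theorem:
rank = r1 + r2 - 1
= 28 + 5 - 1
= 32

32


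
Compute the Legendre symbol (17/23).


p = 23 is prime, so compute (17/23) with the reciprocity algorithm (Jacobi-symbol steps: pull out 2s via (2/n), flip via reciprocity, reduce):
  reciprocity: (17/23) -> +(23/17)
  reduce: (6/17)
  pull out 2: (2/17) = +1  (since 17 mod 8 = 1)
  reciprocity: (3/17) -> +(17/3)
  reduce: (2/3)
  pull out 2: (2/3) = -1  (since 3 mod 8 = 3)
  (1/3) = 1
Product of signs = -1
(17/23) = -1

-1


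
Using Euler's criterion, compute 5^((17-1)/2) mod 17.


p = 17 is prime and the exponent is (p-1)/2 = 8, so by Euler's criterion 5^8 = (5/17) = +1 or -1 mod 17.
Compute by square-and-multiply:
  8 = 8 (binary 1000)
  Repeated squaring mod 17: 5^1 = 5, 5^2 = 8, 5^4 = 13, 5^8 = 16
  5^8 = 16 mod 17
Result 16 = p - 1 = -1 mod 17: 5 is a quadratic non-residue mod 17. As a residue in [0, p-1] the value is 16.
5^8 mod 17 = 16

16


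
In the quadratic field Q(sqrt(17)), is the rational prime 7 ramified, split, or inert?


K = Q(sqrt(17)). Since d mod 4 = 1, disc(K) = 17.
Check p | disc: 17 mod 7 = 3.
p does not divide disc. Compute Legendre symbol (d/p):
3^((7-1)/2) mod 7 = -1
(d/p) = -1, so p is inert: (p) stays prime with e=1, f=2, g=1.
Therefore p is inert.

inert


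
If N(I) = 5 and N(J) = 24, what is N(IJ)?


N(IJ) = N(I) * N(J)
= 5 * 24
= 120

120


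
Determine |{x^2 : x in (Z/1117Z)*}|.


For prime p, the number of non-zero quadratic residues is (p-1)/2.
= (1117-1)/2
= 558

558


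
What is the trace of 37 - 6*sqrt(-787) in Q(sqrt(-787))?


Tr(a + b*sqrt(d)) = (a + b*sqrt(d)) + (a - b*sqrt(d)) = 2a
= 2 * (37)
= 74

74


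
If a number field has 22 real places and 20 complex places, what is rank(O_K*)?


By Dirichlet's unit theorem:
rank = r1 + r2 - 1
= 22 + 20 - 1
= 41

41


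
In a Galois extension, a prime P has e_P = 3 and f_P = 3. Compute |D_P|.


|D_P| = e * f
= 3 * 3
= 9

9


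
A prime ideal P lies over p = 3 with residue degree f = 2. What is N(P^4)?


N(P^a) = p^(a*f)
= 3^(4*2)
= 3^8
= 6561

6561


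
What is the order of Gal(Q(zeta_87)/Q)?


|Gal(Q(zeta_87)/Q)| = phi(87)
= 56

56


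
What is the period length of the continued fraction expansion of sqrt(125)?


Run the CF algorithm for sqrt(125).
a_0 = floor(sqrt(125)) = 11; set m_0=0, q_0=1.
Recurrence: m' = q*a - m,  q' = (d - m'^2)/q,  a' = floor((a_0 + m')/q').
  step 1: m=11, q=4, a=5
  step 2: m=9, q=11, a=1
  step 3: m=2, q=11, a=1
  step 4: m=9, q=4, a=5
  step 5: m=11, q=1, a=22
a_5 = 2*a_0 = 22, so the period closes here.
sqrt(125) = [11; 5, 1, 1, 5, 22]
Period length = 5

5


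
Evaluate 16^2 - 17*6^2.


x^2 - d*y^2
= 16^2 - 17*6^2
= 256 - 612
= -356

-356


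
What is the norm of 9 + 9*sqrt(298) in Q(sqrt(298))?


N(a + b*sqrt(d)) = a^2 - d*b^2
= (9)^2 - (298)*(9)^2
= 81 - 24138
= -24057

-24057


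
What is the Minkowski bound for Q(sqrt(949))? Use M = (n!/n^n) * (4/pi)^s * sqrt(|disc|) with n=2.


d = 949, d mod 4 = 1, so disc(K) = d = 949; |disc(K)| = 949
Real quadratic field, so n = 2, s = r2 = 0, r1 = 2
M = (n!/n^n) * (4/pi)^s * sqrt(|disc(K)|) = (2!/2^2) * (4/pi)^0 * sqrt(949)
= 0.5 * 1.000000 * 30.805844
= 15.4029

15.4029


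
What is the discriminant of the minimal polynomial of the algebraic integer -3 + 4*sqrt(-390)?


The element -3 + 4*sqrt(-390) has minimal polynomial:
x^2 + 6*x + 6249
Discriminant = (6)^2 - 4*(6249)
= 36 - 24996
= -24960

-24960


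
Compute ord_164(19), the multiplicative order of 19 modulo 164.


We want ord_164(19), the smallest k >= 1 with 19^k = 1 mod 164.
n = 164 = 2^2 * 41, phi(164) = 80; the order divides phi(n).
Divisors of 80: 1, 2, 4, 5, 8, 10, 16, 20, 40, 80
Repeated squaring mod 164: 19^1 = 19, 19^2 = 33, 19^4 = 105, 19^8 = 37, 19^16 = 57, 19^32 = 133, 19^64 = 141
Test divisors in increasing order:
  k=1: 19^1 = 19 mod 164
  k=2: 19^2 = 33 mod 164
  k=4: 19^4 = 105 mod 164
  k=5: 19^5 = 105 * 19 = 27 mod 164
  k=8: 19^8 = 37 mod 164
  k=10: 19^10 = 37 * 33 = 73 mod 164
  k=16: 19^16 = 57 mod 164
  k=20: 19^20 = 57 * 105 = 81 mod 164
  k=40: 19^40 = 133 * 37 = 1 mod 164  <- first divisor giving 1
Order = 40

40


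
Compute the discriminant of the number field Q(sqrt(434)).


For K = Q(sqrt(d)) with d squarefree: disc(K) = d if d = 1 mod 4, and disc(K) = 4d if d = 2 or 3 mod 4.
Here d = 434, and d mod 4 = 2.
d = 2 mod 4, not 1 (O_K = Z[sqrt(d)]), so disc(K) = 4d = 4 * (434) = 1736

1736


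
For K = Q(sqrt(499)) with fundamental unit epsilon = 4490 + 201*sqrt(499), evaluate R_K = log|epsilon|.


epsilon = 4490 + 201*sqrt(499)
= 8979.9999
R = ln(8979.9999)
= 9.1028

9.1028


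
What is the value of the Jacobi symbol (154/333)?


Compute (154/333) via quadratic reciprocity:
  pull out 2: (2/333) = -1  (since 333 mod 8 = 5)
  reciprocity: (77/333) -> +(333/77)
  reduce: (25/77)
  reciprocity: (25/77) -> +(77/25)
  reduce: (2/25)
  pull out 2: (2/25) = +1  (since 25 mod 8 = 1)
  (1/25) = 1
Product of signs = -1

-1


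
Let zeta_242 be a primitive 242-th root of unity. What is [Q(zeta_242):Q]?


The degree equals Euler's totient phi(242).
242 = 2 * 11^2
phi(242) = 110

110


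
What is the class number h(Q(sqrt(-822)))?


K = Q(sqrt(-822)). d mod 4 = 2, so D = disc(K) = 4d = -3288
h(K) equals the number of primitive reduced positive-definite forms (a, b, c) = a*x^2 + b*x*y + c*y^2 with b^2 - 4ac = D,
where reduced means |b| <= a <= c, with b >= 0 whenever |b| = a or a = c, and primitive means gcd(a, b, c) = 1.
Reduced forces 3a^2 <= |D| = 3288, so 1 <= a <= 33; b must have the parity of D, and c = (b^2 - D)/(4a) must be an integer >= a.
Enumerate a = 1..33, b in [-a, a]:
  a=1: (1, 0, 822)  [1]
  a=2: (2, 0, 411)  [1]
  a=3: (3, 0, 274)  [1]
  a=4..5: none
  a=6: (6, 0, 137)  [1]
  a=7: (7, -4, 118), (7, 4, 118)  [2]
  a=8..10: none
  a=11: (11, -10, 77), (11, 10, 77)  [2]
  a=12: none
  a=13: (13, -12, 66), (13, 12, 66)  [2]
  a=14: (14, -4, 59), (14, 4, 59)  [2]
  a=15..20: none
  a=21: (21, -18, 43), (21, 18, 43)  [2]
  a=22: (22, -12, 39), (22, 12, 39)  [2]
  a=23: (23, -22, 41), (23, 22, 41)  [2]
  a=24..25: none
  a=26: (26, -12, 33), (26, 12, 33)  [2]
  a=27..33: none
Total reduced forms: 1 + 1 + 1 + 1 + 2 + 2 + 2 + 2 + 2 + 2 + 2 + 2 = 20
h = 20

20


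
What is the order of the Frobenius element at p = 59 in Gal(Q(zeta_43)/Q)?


The Frobenius at p in Gal(Q(zeta_n)/Q) = (Z/nZ)* is the class of p, so its order is ord_43(59), the smallest k >= 1 with 59^k = 1 mod 43.
n = 43 = 43, phi(43) = 42; the order divides phi(n).
Divisors of 42: 1, 2, 3, 6, 7, 14, 21, 42
Repeated squaring mod 43: 59^1 = 16, 59^2 = 41, 59^4 = 4, 59^8 = 16, 59^16 = 41, 59^32 = 4
Test divisors in increasing order:
  k=1: 59^1 = 16 mod 43
  k=2: 59^2 = 41 mod 43
  k=3: 59^3 = 41 * 16 = 11 mod 43
  k=6: 59^6 = 4 * 41 = 35 mod 43
  k=7: 59^7 = 4 * 41 * 16 = 1 mod 43  <- first divisor giving 1
Order = 7

7


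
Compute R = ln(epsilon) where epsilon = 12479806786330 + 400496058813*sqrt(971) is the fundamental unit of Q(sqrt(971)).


epsilon = 12479806786330 + 400496058813*sqrt(971)
= 2.4960e+13
R = ln(2.4960e+13)
= 30.8483

30.8483


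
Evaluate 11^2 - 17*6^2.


x^2 - d*y^2
= 11^2 - 17*6^2
= 121 - 612
= -491

-491


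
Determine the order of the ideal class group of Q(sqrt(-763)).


K = Q(sqrt(-763)). d mod 4 = 1, so D = disc(K) = d = -763
h(K) equals the number of primitive reduced positive-definite forms (a, b, c) = a*x^2 + b*x*y + c*y^2 with b^2 - 4ac = D,
where reduced means |b| <= a <= c, with b >= 0 whenever |b| = a or a = c, and primitive means gcd(a, b, c) = 1.
Reduced forces 3a^2 <= |D| = 763, so 1 <= a <= 15; b must have the parity of D, and c = (b^2 - D)/(4a) must be an integer >= a.
Enumerate a = 1..15, b in [-a, a]:
  a=1: (1, 1, 191)  [1]
  a=2..6: none
  a=7: (7, 7, 29)  [1]
  a=8..12: none
  a=13: (13, -11, 17), (13, 11, 17)  [2]
  a=14..15: none
Total reduced forms: 1 + 1 + 2 = 4
h = 4

4


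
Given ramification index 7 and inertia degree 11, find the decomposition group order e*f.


|D_P| = e * f
= 7 * 11
= 77

77


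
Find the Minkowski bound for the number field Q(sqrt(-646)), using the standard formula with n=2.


d = -646, d mod 4 = 2, so disc(K) = 4d = -2584; |disc(K)| = 2584
Imaginary quadratic field, so n = 2, s = r2 = 1, r1 = 0
M = (n!/n^n) * (4/pi)^s * sqrt(|disc(K)|) = (2!/2^2) * (4/pi)^1 * sqrt(2584)
= 0.5 * 1.273240 * 50.833060
= 32.3613

32.3613


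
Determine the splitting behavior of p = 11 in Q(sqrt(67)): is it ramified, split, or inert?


K = Q(sqrt(67)). Since d mod 4 = 3, disc(K) = 268.
Check p | disc: 268 mod 11 = 4.
p does not divide disc. Compute Legendre symbol (d/p):
1^((11-1)/2) mod 11 = 1
(d/p) = 1, so p splits: (p) = P*P' with e=1, f=1, g=2.
Therefore p is split.

split


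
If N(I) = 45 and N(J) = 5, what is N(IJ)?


N(IJ) = N(I) * N(J)
= 45 * 5
= 225

225


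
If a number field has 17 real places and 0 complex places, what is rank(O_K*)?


By Dirichlet's unit theorem:
rank = r1 + r2 - 1
= 17 + 0 - 1
= 16

16


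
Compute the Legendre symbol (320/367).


p = 367 is prime, so compute (320/367) with the reciprocity algorithm (Jacobi-symbol steps: pull out 2s via (2/n), flip via reciprocity, reduce):
  pull out 2: (2/367) = +1  (since 367 mod 8 = 7)
  pull out 2: (2/367) = +1  (since 367 mod 8 = 7)
  pull out 2: (2/367) = +1  (since 367 mod 8 = 7)
  pull out 2: (2/367) = +1  (since 367 mod 8 = 7)
  pull out 2: (2/367) = +1  (since 367 mod 8 = 7)
  pull out 2: (2/367) = +1  (since 367 mod 8 = 7)
  reciprocity: (5/367) -> +(367/5)
  reduce: (2/5)
  pull out 2: (2/5) = -1  (since 5 mod 8 = 5)
  (1/5) = 1
Product of signs = -1
(320/367) = -1

-1


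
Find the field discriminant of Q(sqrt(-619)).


For K = Q(sqrt(d)) with d squarefree: disc(K) = d if d = 1 mod 4, and disc(K) = 4d if d = 2 or 3 mod 4.
Here d = -619, and d mod 4 = 1.
d = 1 mod 4 (O_K = Z[(1+sqrt(d))/2]), so disc(K) = d = -619

-619


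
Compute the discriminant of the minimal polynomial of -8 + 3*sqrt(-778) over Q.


The element -8 + 3*sqrt(-778) has minimal polynomial:
x^2 + 16*x + 7066
Discriminant = (16)^2 - 4*(7066)
= 256 - 28264
= -28008

-28008


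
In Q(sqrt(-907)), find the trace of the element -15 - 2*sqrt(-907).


Tr(a + b*sqrt(d)) = (a + b*sqrt(d)) + (a - b*sqrt(d)) = 2a
= 2 * (-15)
= -30

-30


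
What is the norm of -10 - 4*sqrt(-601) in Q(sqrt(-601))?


N(a + b*sqrt(d)) = a^2 - d*b^2
= (-10)^2 - (-601)*(-4)^2
= 100 + 9616
= 9716

9716


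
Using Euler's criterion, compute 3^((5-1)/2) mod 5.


p = 5 is prime and the exponent is (p-1)/2 = 2, so by Euler's criterion 3^2 = (3/5) = +1 or -1 mod 5.
Compute by square-and-multiply:
  2 = 2 (binary 10)
  Repeated squaring mod 5: 3^1 = 3, 3^2 = 4
  3^2 = 4 mod 5
Result 4 = p - 1 = -1 mod 5: 3 is a quadratic non-residue mod 5. As a residue in [0, p-1] the value is 4.
3^2 mod 5 = 4

4


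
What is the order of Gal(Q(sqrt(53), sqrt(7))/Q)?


The 2 square roots of distinct primes are multiplicatively independent over Q,
so [K:Q] = 2^2 and Gal(K/Q) is isomorphic to (Z/2Z)^2.
|Gal| = 2^2 = 4

4


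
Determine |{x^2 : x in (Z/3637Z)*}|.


For prime p, the number of non-zero quadratic residues is (p-1)/2.
= (3637-1)/2
= 1818

1818


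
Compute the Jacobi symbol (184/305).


Compute (184/305) via quadratic reciprocity:
  pull out 2: (2/305) = +1  (since 305 mod 8 = 1)
  pull out 2: (2/305) = +1  (since 305 mod 8 = 1)
  pull out 2: (2/305) = +1  (since 305 mod 8 = 1)
  reciprocity: (23/305) -> +(305/23)
  reduce: (6/23)
  pull out 2: (2/23) = +1  (since 23 mod 8 = 7)
  reciprocity: (3/23) -> -(23/3)
  reduce: (2/3)
  pull out 2: (2/3) = -1  (since 3 mod 8 = 3)
  (1/3) = 1
Product of signs = 1

1


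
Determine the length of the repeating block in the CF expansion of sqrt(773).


Run the CF algorithm for sqrt(773).
a_0 = floor(sqrt(773)) = 27; set m_0=0, q_0=1.
Recurrence: m' = q*a - m,  q' = (d - m'^2)/q,  a' = floor((a_0 + m')/q').
  step 1: m=27, q=44, a=1
  step 2: m=17, q=11, a=4
  step 3: m=27, q=4, a=13
  step 4: m=25, q=37, a=1
  step 5: m=12, q=17, a=2
  step 6: m=22, q=17, a=2
  step 7: m=12, q=37, a=1
  step 8: m=25, q=4, a=13
  step 9: m=27, q=11, a=4
  step 10: m=17, q=44, a=1
  step 11: m=27, q=1, a=54
a_11 = 2*a_0 = 54, so the period closes here.
sqrt(773) = [27; 1, 4, 13, 1, 2, 2, 1, 13, 4, 1, 54]
Period length = 11

11


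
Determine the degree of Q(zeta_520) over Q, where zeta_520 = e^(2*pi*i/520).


The degree equals Euler's totient phi(520).
520 = 2^3 * 5 * 13
phi(520) = 192

192


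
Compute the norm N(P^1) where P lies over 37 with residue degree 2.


N(P^a) = p^(a*f)
= 37^(1*2)
= 37^2
= 1369

1369


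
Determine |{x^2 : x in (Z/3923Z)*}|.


For prime p, the number of non-zero quadratic residues is (p-1)/2.
= (3923-1)/2
= 1961

1961


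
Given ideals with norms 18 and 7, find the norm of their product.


N(IJ) = N(I) * N(J)
= 18 * 7
= 126

126


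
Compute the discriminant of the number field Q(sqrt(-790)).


For K = Q(sqrt(d)) with d squarefree: disc(K) = d if d = 1 mod 4, and disc(K) = 4d if d = 2 or 3 mod 4.
Here d = -790, and d mod 4 = 2.
d = 2 mod 4, not 1 (O_K = Z[sqrt(d)]), so disc(K) = 4d = 4 * (-790) = -3160

-3160


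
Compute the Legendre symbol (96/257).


p = 257 is prime, so compute (96/257) with the reciprocity algorithm (Jacobi-symbol steps: pull out 2s via (2/n), flip via reciprocity, reduce):
  pull out 2: (2/257) = +1  (since 257 mod 8 = 1)
  pull out 2: (2/257) = +1  (since 257 mod 8 = 1)
  pull out 2: (2/257) = +1  (since 257 mod 8 = 1)
  pull out 2: (2/257) = +1  (since 257 mod 8 = 1)
  pull out 2: (2/257) = +1  (since 257 mod 8 = 1)
  reciprocity: (3/257) -> +(257/3)
  reduce: (2/3)
  pull out 2: (2/3) = -1  (since 3 mod 8 = 3)
  (1/3) = 1
Product of signs = -1
(96/257) = -1

-1


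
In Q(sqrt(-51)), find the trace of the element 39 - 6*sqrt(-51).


Tr(a + b*sqrt(d)) = (a + b*sqrt(d)) + (a - b*sqrt(d)) = 2a
= 2 * (39)
= 78

78


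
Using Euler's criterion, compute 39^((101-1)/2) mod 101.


p = 101 is prime and the exponent is (p-1)/2 = 50, so by Euler's criterion 39^50 = (39/101) = +1 or -1 mod 101.
Compute by square-and-multiply:
  50 = 32 + 16 + 2 (binary 110010)
  Repeated squaring mod 101: 39^1 = 39, 39^2 = 6, 39^4 = 36, 39^8 = 84, 39^16 = 87, 39^32 = 95
  39^50 = 39^32 * 39^16 * 39^2 = 95 * 87 * 6 mod 101
    95 * 87 = 8265 = 84 mod 101
    84 * 6 = 504 = 100 mod 101
  39^50 = 100 mod 101
Result 100 = p - 1 = -1 mod 101: 39 is a quadratic non-residue mod 101. As a residue in [0, p-1] the value is 100.
39^50 mod 101 = 100

100


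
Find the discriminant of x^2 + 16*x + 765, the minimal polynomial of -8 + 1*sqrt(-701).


The element -8 + 1*sqrt(-701) has minimal polynomial:
x^2 + 16*x + 765
Discriminant = (16)^2 - 4*(765)
= 256 - 3060
= -2804

-2804


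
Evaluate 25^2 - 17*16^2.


x^2 - d*y^2
= 25^2 - 17*16^2
= 625 - 4352
= -3727

-3727


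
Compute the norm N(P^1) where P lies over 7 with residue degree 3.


N(P^a) = p^(a*f)
= 7^(1*3)
= 7^3
= 343

343


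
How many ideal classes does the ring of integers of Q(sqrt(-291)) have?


K = Q(sqrt(-291)). d mod 4 = 1, so D = disc(K) = d = -291
h(K) equals the number of primitive reduced positive-definite forms (a, b, c) = a*x^2 + b*x*y + c*y^2 with b^2 - 4ac = D,
where reduced means |b| <= a <= c, with b >= 0 whenever |b| = a or a = c, and primitive means gcd(a, b, c) = 1.
Reduced forces 3a^2 <= |D| = 291, so 1 <= a <= 9; b must have the parity of D, and c = (b^2 - D)/(4a) must be an integer >= a.
Enumerate a = 1..9, b in [-a, a]:
  a=1: (1, 1, 73)  [1]
  a=2: none
  a=3: (3, 3, 25)  [1]
  a=4: none
  a=5: (5, -3, 15), (5, 3, 15)  [2]
  a=6..9: none
Total reduced forms: 1 + 1 + 2 = 4
h = 4

4


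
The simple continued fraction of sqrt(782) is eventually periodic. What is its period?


Run the CF algorithm for sqrt(782).
a_0 = floor(sqrt(782)) = 27; set m_0=0, q_0=1.
Recurrence: m' = q*a - m,  q' = (d - m'^2)/q,  a' = floor((a_0 + m')/q').
  step 1: m=27, q=53, a=1
  step 2: m=26, q=2, a=26
  step 3: m=26, q=53, a=1
  step 4: m=27, q=1, a=54
a_4 = 2*a_0 = 54, so the period closes here.
sqrt(782) = [27; 1, 26, 1, 54]
Period length = 4

4


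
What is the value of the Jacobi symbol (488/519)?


Compute (488/519) via quadratic reciprocity:
  pull out 2: (2/519) = +1  (since 519 mod 8 = 7)
  pull out 2: (2/519) = +1  (since 519 mod 8 = 7)
  pull out 2: (2/519) = +1  (since 519 mod 8 = 7)
  reciprocity: (61/519) -> +(519/61)
  reduce: (31/61)
  reciprocity: (31/61) -> +(61/31)
  reduce: (30/31)
  pull out 2: (2/31) = +1  (since 31 mod 8 = 7)
  reciprocity: (15/31) -> -(31/15)
  reduce: (1/15)
  (1/15) = 1
Product of signs = -1

-1


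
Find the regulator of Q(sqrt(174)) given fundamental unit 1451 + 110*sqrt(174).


epsilon = 1451 + 110*sqrt(174)
= 2901.9997
R = ln(2901.9997)
= 7.9732

7.9732


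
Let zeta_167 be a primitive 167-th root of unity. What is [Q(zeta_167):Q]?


The degree equals Euler's totient phi(167).
167 = 167
phi(167) = 166

166


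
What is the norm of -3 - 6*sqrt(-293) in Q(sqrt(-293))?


N(a + b*sqrt(d)) = a^2 - d*b^2
= (-3)^2 - (-293)*(-6)^2
= 9 + 10548
= 10557

10557


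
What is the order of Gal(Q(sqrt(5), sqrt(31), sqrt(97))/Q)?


The 3 square roots of distinct primes are multiplicatively independent over Q,
so [K:Q] = 2^3 and Gal(K/Q) is isomorphic to (Z/2Z)^3.
|Gal| = 2^3 = 8

8


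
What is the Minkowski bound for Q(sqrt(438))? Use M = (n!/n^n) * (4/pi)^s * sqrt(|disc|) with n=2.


d = 438, d mod 4 = 2, so disc(K) = 4d = 1752; |disc(K)| = 1752
Real quadratic field, so n = 2, s = r2 = 0, r1 = 2
M = (n!/n^n) * (4/pi)^s * sqrt(|disc(K)|) = (2!/2^2) * (4/pi)^0 * sqrt(1752)
= 0.5 * 1.000000 * 41.856899
= 20.9284

20.9284


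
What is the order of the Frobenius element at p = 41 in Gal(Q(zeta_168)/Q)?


The Frobenius at p in Gal(Q(zeta_n)/Q) = (Z/nZ)* is the class of p, so its order is ord_168(41), the smallest k >= 1 with 41^k = 1 mod 168.
n = 168 = 2^3 * 3 * 7, phi(168) = 48; the order divides phi(n).
Divisors of 48: 1, 2, 3, 4, 6, 8, 12, 16, 24, 48
Repeated squaring mod 168: 41^1 = 41, 41^2 = 1, 41^4 = 1, 41^8 = 1, 41^16 = 1, 41^32 = 1
Test divisors in increasing order:
  k=1: 41^1 = 41 mod 168
  k=2: 41^2 = 1 mod 168  <- first divisor giving 1
Order = 2

2


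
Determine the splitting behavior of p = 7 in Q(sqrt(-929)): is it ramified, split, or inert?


K = Q(sqrt(-929)). Since d mod 4 = 3, disc(K) = -3716.
Check p | disc: -3716 mod 7 = 1.
p does not divide disc. Compute Legendre symbol (d/p):
2^((7-1)/2) mod 7 = 1
(d/p) = 1, so p splits: (p) = P*P' with e=1, f=1, g=2.
Therefore p is split.

split


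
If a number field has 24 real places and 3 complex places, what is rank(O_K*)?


By Dirichlet's unit theorem:
rank = r1 + r2 - 1
= 24 + 3 - 1
= 26

26


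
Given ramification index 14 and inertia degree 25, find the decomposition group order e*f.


|D_P| = e * f
= 14 * 25
= 350

350


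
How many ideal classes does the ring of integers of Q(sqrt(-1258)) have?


K = Q(sqrt(-1258)). d mod 4 = 2, so D = disc(K) = 4d = -5032
h(K) equals the number of primitive reduced positive-definite forms (a, b, c) = a*x^2 + b*x*y + c*y^2 with b^2 - 4ac = D,
where reduced means |b| <= a <= c, with b >= 0 whenever |b| = a or a = c, and primitive means gcd(a, b, c) = 1.
Reduced forces 3a^2 <= |D| = 5032, so 1 <= a <= 40; b must have the parity of D, and c = (b^2 - D)/(4a) must be an integer >= a.
Enumerate a = 1..40, b in [-a, a]:
  a=1: (1, 0, 1258)  [1]
  a=2: (2, 0, 629)  [1]
  a=3..6: none
  a=7: (7, -6, 181), (7, 6, 181)  [2]
  a=8..12: none
  a=13: (13, -8, 98), (13, 8, 98)  [2]
  a=14: (14, -8, 91), (14, 8, 91)  [2]
  a=15..16: none
  a=17: (17, 0, 74)  [1]
  a=18..25: none
  a=26: (26, -8, 49), (26, 8, 49)  [2]
  a=27..33: none
  a=34: (34, 0, 37)  [1]
  a=35..40: none
Total reduced forms: 1 + 1 + 2 + 2 + 2 + 1 + 2 + 1 = 12
h = 12

12
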